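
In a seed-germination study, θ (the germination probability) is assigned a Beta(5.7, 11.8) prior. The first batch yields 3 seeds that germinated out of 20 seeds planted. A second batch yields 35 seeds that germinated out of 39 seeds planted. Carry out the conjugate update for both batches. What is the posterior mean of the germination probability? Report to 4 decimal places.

0.5712

The Beta prior is conjugate to a Binomial/Bernoulli likelihood; the update adds successes to α and failures to β.
After batch 1: Beta(5.7+3, 11.8+17) = Beta(8.7, 28.8).
After batch 2: Beta(8.7+35, 28.8+4) = Beta(43.7, 32.8).
Posterior mean = α/(α+β) = 43.7/76.5 = 0.5712.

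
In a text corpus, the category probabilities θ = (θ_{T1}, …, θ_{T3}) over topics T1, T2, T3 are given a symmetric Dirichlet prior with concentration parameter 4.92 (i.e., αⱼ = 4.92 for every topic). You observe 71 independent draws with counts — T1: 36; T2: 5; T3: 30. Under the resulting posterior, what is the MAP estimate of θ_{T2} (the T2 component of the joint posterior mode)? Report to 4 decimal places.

The Dirichlet prior is conjugate to the Multinomial likelihood: each posterior αⱼ = prior αⱼ + observed count nⱼ.
Posterior concentration: (40.92, 9.92, 34.92), total = 85.76.
Joint mode component: (α_{T2}−1)/(Σα−K) = 8.92/82.76 = 0.1078.

0.1078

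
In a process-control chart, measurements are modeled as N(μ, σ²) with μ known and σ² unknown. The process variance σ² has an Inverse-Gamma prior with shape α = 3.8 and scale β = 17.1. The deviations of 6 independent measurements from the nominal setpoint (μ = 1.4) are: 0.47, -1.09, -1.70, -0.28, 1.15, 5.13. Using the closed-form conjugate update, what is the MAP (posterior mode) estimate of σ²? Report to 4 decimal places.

With known mean μ and an Inverse-Gamma(α, β) prior on σ², the Normal likelihood is conjugate: posterior is Inv-Gamma(α + n/2, β + Σ(xᵢ−μ)²/2).
Σ(xᵢ−μ)² = (0.47)² + (-1.09)² + (-1.70)² + (-0.28)² + (1.15)² + (5.13)² = 32.0168.
Posterior: Inv-Gamma(3.8 + 6/2, 17.1 + 32.0168/2) = Inv-Gamma(6.80, 33.10840).
Mode = β/(α+1) = 33.10840/7.80 = 4.2447.

4.2447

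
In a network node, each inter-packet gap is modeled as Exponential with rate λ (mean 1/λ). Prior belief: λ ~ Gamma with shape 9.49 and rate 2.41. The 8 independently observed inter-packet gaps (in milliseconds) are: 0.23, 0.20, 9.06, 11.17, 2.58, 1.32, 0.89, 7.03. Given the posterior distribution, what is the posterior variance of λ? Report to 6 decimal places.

With a Gamma(shape α, rate β) prior on the exponential rate λ, the posterior after n observations with total T = Σxᵢ is Gamma(α+n, β+T).
Sum of observations T = 32.48 milliseconds; n = 8.
Posterior: Gamma(9.49+8, 2.41+32.48) = Gamma(17.49, 34.89).
Var = α/β² = 0.014368.

0.014368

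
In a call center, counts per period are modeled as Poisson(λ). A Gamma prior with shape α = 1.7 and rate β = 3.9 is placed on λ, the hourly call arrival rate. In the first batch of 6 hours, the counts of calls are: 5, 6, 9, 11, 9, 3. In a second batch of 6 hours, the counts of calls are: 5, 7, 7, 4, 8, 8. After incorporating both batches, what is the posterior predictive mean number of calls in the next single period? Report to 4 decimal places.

5.2642

With a Gamma(shape α, rate β) prior, the Poisson likelihood is conjugate: the posterior is Gamma(α + ΣXᵢ, β + n).
Batch 1: sum of counts S = 43 over n = 6 hours.
After batch 1: Gamma(α+S, β+n) = Gamma(1.7+43, 3.9+6) = Gamma(44.7, 9.9).
Batch 2: sum of counts S = 39 over n = 6 hours.
After batch 2: Gamma(α+S, β+n) = Gamma(44.7+39, 9.9+6) = Gamma(83.7, 15.9).
The predictive distribution for one future period is NegBinom with mean α/β = 5.2642.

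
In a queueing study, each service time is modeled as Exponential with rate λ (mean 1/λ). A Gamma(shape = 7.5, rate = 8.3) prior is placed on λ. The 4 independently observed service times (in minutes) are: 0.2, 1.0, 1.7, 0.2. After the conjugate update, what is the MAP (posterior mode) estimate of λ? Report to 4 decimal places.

With a Gamma(shape α, rate β) prior on the exponential rate λ, the posterior after n observations with total T = Σxᵢ is Gamma(α+n, β+T).
Sum of observations T = 3.1 minutes; n = 4.
Posterior: Gamma(7.5+4, 8.3+3.1) = Gamma(11.5, 11.4).
Mode = (α−1)/β = 0.9211.

0.9211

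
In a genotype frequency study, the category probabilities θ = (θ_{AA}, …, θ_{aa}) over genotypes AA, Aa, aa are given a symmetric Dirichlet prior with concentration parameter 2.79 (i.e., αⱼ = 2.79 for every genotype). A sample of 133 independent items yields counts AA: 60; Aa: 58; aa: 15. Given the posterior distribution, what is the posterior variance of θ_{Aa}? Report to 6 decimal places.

The Dirichlet prior is conjugate to the Multinomial likelihood: each posterior αⱼ = prior αⱼ + observed count nⱼ.
Posterior concentration: (62.79, 60.79, 17.79), total = 141.37.
Var[θ_j] = α_j(Σα−α_j)/((Σα)²(Σα+1)) = 60.79·80.58/(141.37²·142.37) = 0.001722.

0.001722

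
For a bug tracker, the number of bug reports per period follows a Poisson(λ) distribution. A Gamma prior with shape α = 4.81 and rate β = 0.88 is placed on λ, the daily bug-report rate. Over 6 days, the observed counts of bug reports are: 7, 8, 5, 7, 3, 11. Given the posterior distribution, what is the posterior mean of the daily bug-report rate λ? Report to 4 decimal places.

6.6584

With a Gamma(shape α, rate β) prior, the Poisson likelihood is conjugate: the posterior is Gamma(α + ΣXᵢ, β + n).
Sum of counts S = 41 over n = 6 days.
Posterior: Gamma(α+S, β+n) = Gamma(4.81+41, 0.88+6) = Gamma(45.81, 6.88).
Posterior mean = α/β = 45.81/6.88 = 6.6584.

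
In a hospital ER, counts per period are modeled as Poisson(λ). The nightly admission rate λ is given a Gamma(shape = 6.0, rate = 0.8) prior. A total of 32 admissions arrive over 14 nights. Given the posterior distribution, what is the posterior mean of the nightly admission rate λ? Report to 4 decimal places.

2.5676

With a Gamma(shape α, rate β) prior, the Poisson likelihood is conjugate: the posterior is Gamma(α + ΣXᵢ, β + n).
Posterior: Gamma(α+S, β+n) = Gamma(6.0+32, 0.8+14) = Gamma(38.0, 14.8).
Posterior mean = α/β = 38.0/14.8 = 2.5676.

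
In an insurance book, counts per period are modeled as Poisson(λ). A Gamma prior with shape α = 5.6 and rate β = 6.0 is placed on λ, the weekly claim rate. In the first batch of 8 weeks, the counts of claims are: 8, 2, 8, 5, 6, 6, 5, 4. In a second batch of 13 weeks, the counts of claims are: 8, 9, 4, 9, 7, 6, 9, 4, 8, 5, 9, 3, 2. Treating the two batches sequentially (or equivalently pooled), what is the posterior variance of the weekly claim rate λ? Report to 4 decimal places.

With a Gamma(shape α, rate β) prior, the Poisson likelihood is conjugate: the posterior is Gamma(α + ΣXᵢ, β + n).
Batch 1: sum of counts S = 44 over n = 8 weeks.
After batch 1: Gamma(α+S, β+n) = Gamma(5.6+44, 6.0+8) = Gamma(49.6, 14.0).
Batch 2: sum of counts S = 83 over n = 13 weeks.
After batch 2: Gamma(α+S, β+n) = Gamma(49.6+83, 14.0+13) = Gamma(132.6, 27.0).
Var = α/β² = 132.6/27.0² = 0.1819.

0.1819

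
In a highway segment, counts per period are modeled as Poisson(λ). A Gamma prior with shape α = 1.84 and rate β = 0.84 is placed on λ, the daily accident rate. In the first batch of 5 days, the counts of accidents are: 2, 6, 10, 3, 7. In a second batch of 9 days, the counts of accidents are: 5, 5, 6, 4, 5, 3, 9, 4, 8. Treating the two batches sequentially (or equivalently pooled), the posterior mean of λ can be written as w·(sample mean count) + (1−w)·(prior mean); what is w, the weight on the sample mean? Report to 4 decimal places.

0.9434

With a Gamma(shape α, rate β) prior, the Poisson likelihood is conjugate: the posterior is Gamma(α + ΣXᵢ, β + n).
Total number of days: n = 5 + 9 = 14.
Posterior mean = (α₀+S)/(β₀+n) = [n/(β₀+n)]·(S/n) + [β₀/(β₀+n)]·(α₀/β₀), so only n and β₀ enter the weight.
Weight on data w = n/(β₀+n) = 14/(0.84+14) = 14/14.84 = 0.9434.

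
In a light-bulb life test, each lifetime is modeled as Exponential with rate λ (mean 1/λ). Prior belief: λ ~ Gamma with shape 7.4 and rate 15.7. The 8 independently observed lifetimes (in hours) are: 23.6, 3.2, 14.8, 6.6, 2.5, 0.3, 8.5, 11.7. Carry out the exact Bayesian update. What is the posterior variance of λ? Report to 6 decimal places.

With a Gamma(shape α, rate β) prior on the exponential rate λ, the posterior after n observations with total T = Σxᵢ is Gamma(α+n, β+T).
Sum of observations T = 71.2 hours; n = 8.
Posterior: Gamma(7.4+8, 15.7+71.2) = Gamma(15.4, 86.9).
Var = α/β² = 0.002039.

0.002039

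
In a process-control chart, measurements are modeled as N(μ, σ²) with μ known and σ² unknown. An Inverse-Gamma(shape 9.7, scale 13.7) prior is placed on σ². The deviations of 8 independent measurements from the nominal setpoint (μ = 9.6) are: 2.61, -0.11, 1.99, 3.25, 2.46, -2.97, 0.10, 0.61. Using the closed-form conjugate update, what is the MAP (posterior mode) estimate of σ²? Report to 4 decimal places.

With known mean μ and an Inverse-Gamma(α, β) prior on σ², the Normal likelihood is conjugate: posterior is Inv-Gamma(α + n/2, β + Σ(xᵢ−μ)²/2).
Σ(xᵢ−μ)² = (2.61)² + (-0.11)² + (1.99)² + (3.25)² + (2.46)² + (-2.97)² + (0.10)² + (0.61)² = 36.6014.
Posterior: Inv-Gamma(9.7 + 8/2, 13.7 + 36.6014/2) = Inv-Gamma(13.70, 32.00070).
Mode = β/(α+1) = 32.00070/14.70 = 2.1769.

2.1769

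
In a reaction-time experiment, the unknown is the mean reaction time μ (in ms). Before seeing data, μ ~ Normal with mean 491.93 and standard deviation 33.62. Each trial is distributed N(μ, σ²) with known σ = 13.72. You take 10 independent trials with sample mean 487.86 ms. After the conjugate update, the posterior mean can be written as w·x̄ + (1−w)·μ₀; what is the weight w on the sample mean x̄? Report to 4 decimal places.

0.9836

For Normal data with known variance σ², a Normal(μ₀, σ₀²) prior on μ is conjugate. Posterior precision = 1/σ₀² + n/σ²; posterior mean is the precision-weighted average of μ₀ and x̄.
σ₀² = 33.62² = 1130.3044, σ² = 13.72² = 188.2384. Prior precision 1/σ₀² = 1/1130.3044; data precision n/σ² = 10/188.2384.
w = (n/σ²)/(1/σ₀² + n/σ²) = n·σ₀²/(σ² + n·σ₀²) = 10·1130.3044/(188.2384 + 10·1130.3044) = 11303.044/11491.2824 = 0.9836.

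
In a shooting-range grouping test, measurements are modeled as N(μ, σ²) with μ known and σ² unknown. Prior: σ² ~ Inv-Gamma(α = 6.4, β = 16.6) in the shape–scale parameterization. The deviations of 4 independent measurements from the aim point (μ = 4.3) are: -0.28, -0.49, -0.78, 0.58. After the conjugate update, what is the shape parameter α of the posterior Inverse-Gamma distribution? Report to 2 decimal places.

With known mean μ and an Inverse-Gamma(α, β) prior on σ², the Normal likelihood is conjugate: posterior is Inv-Gamma(α + n/2, β + Σ(xᵢ−μ)²/2).
Σ(xᵢ−μ)² = (-0.28)² + (-0.49)² + (-0.78)² + (0.58)² = 1.2633.
Posterior: Inv-Gamma(6.4 + 4/2, 16.6 + 1.2633/2) = Inv-Gamma(8.40, 17.23165).
Posterior α = 8.40.

8.40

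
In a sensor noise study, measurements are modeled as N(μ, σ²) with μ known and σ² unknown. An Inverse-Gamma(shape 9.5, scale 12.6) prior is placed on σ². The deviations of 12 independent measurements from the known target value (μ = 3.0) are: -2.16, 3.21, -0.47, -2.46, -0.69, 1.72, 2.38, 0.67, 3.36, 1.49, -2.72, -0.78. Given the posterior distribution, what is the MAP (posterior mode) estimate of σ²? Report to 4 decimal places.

2.3487

With known mean μ and an Inverse-Gamma(α, β) prior on σ², the Normal likelihood is conjugate: posterior is Inv-Gamma(α + n/2, β + Σ(xᵢ−μ)²/2).
Σ(xᵢ−μ)² = (-2.16)² + (3.21)² + (-0.47)² + (-2.46)² + (-0.69)² + (1.72)² + (2.38)² + (0.67)² + (3.36)² + (1.49)² + (-2.72)² + (-0.78)² = 52.3065.
Posterior: Inv-Gamma(9.5 + 12/2, 12.6 + 52.3065/2) = Inv-Gamma(15.50, 38.75325).
Mode = β/(α+1) = 38.75325/16.50 = 2.3487.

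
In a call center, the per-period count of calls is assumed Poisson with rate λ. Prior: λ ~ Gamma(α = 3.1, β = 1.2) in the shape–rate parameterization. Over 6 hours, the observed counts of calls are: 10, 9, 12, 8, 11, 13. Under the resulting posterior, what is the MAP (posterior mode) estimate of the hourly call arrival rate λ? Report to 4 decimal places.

With a Gamma(shape α, rate β) prior, the Poisson likelihood is conjugate: the posterior is Gamma(α + ΣXᵢ, β + n).
Sum of counts S = 63 over n = 6 hours.
Posterior: Gamma(α+S, β+n) = Gamma(3.1+63, 1.2+6) = Gamma(66.1, 7.2).
Mode of Gamma(α,β) for α≥1 is (α−1)/β = 65.1/7.2 = 9.0417.

9.0417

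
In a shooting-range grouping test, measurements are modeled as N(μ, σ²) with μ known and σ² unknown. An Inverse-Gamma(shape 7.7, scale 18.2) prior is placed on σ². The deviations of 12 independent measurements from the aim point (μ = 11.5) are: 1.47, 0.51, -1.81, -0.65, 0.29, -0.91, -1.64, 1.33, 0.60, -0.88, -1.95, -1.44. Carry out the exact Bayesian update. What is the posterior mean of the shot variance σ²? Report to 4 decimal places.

With known mean μ and an Inverse-Gamma(α, β) prior on σ², the Normal likelihood is conjugate: posterior is Inv-Gamma(α + n/2, β + Σ(xᵢ−μ)²/2).
Σ(xᵢ−μ)² = (1.47)² + (0.51)² + (-1.81)² + (-0.65)² + (0.29)² + (-0.91)² + (-1.64)² + (1.33)² + (0.60)² + (-0.88)² + (-1.95)² + (-1.44)² = 18.5008.
Posterior: Inv-Gamma(7.7 + 12/2, 18.2 + 18.5008/2) = Inv-Gamma(13.70, 27.45040).
E[σ²|data] = β/(α−1) = 27.45040/12.70 = 2.1614.

2.1614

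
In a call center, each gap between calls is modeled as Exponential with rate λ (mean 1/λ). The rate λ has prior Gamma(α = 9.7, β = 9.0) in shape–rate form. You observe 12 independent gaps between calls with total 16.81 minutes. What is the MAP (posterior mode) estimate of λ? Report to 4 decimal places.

With a Gamma(shape α, rate β) prior on the exponential rate λ, the posterior after n observations with total T = Σxᵢ is Gamma(α+n, β+T).
Posterior: Gamma(9.7+12, 9.0+16.81) = Gamma(21.7, 25.81).
Mode = (α−1)/β = 0.8020.

0.8020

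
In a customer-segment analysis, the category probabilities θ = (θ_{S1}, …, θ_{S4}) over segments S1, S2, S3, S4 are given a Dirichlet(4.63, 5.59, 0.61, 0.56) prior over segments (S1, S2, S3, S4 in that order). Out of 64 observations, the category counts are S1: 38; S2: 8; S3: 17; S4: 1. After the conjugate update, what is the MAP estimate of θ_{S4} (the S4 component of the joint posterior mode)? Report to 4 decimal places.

The Dirichlet prior is conjugate to the Multinomial likelihood: each posterior αⱼ = prior αⱼ + observed count nⱼ.
Posterior concentration: (42.63, 13.59, 17.61, 1.56), total = 75.39.
Joint mode component: (α_{S4}−1)/(Σα−K) = 0.56/71.39 = 0.0078.

0.0078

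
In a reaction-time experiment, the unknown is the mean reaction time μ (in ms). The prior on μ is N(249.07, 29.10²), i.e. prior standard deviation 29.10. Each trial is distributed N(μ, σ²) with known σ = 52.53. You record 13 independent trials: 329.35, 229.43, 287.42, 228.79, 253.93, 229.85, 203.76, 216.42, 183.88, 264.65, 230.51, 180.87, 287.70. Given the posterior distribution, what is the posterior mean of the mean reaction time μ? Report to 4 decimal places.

For Normal data with known variance σ², a Normal(μ₀, σ₀²) prior on μ is conjugate. Posterior precision = 1/σ₀² + n/σ²; posterior mean is the precision-weighted average of μ₀ and x̄.
Σxᵢ = 329.35 + 229.43 + 287.42 + 228.79 + 253.93 + 229.85 + 203.76 + 216.42 + 183.88 + 264.65 + 230.51 + 180.87 + 287.70 = 3126.56, so n·x̄ = 3126.56.
σ₀² = 29.10² = 846.81, σ² = 52.53² = 2759.4009; σ² + n·σ₀² = 2759.4009 + 13·846.81 = 13767.9309.
Posterior mean = (μ₀/σ₀² + n·x̄/σ²)/(1/σ₀² + n/σ²) = (σ²·μ₀ + σ₀²·n·x̄)/(σ² + n·σ₀²) = (2759.4009·249.07 + 846.81·3126.56)/13767.9309 = 3334886.255763/13767.9309 = 242.2213.

242.2213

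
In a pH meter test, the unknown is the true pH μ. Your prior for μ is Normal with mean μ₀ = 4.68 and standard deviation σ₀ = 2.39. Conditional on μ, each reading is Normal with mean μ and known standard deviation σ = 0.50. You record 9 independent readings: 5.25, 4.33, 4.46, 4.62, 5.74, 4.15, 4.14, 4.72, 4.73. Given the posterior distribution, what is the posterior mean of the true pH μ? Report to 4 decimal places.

For Normal data with known variance σ², a Normal(μ₀, σ₀²) prior on μ is conjugate. Posterior precision = 1/σ₀² + n/σ²; posterior mean is the precision-weighted average of μ₀ and x̄.
Σxᵢ = 5.25 + 4.33 + 4.46 + 4.62 + 5.74 + 4.15 + 4.14 + 4.72 + 4.73 = 42.14, so n·x̄ = 42.14.
σ₀² = 2.39² = 5.7121, σ² = 0.50² = 0.25; σ² + n·σ₀² = 0.25 + 9·5.7121 = 51.6589.
Posterior mean = (μ₀/σ₀² + n·x̄/σ²)/(1/σ₀² + n/σ²) = (σ²·μ₀ + σ₀²·n·x̄)/(σ² + n·σ₀²) = (0.25·4.68 + 5.7121·42.14)/51.6589 = 241.877894/51.6589 = 4.6822.

4.6822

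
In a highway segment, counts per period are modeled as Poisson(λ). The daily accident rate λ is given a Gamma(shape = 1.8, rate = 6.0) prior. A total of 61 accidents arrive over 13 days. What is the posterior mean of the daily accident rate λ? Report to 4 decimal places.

With a Gamma(shape α, rate β) prior, the Poisson likelihood is conjugate: the posterior is Gamma(α + ΣXᵢ, β + n).
Posterior: Gamma(α+S, β+n) = Gamma(1.8+61, 6.0+13) = Gamma(62.8, 19.0).
Posterior mean = α/β = 62.8/19.0 = 3.3053.

3.3053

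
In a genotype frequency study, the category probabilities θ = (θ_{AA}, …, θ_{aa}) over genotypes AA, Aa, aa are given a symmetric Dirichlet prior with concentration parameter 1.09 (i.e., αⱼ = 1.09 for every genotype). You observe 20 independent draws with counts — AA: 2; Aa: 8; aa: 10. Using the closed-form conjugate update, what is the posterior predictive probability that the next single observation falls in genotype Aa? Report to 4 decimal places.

The Dirichlet prior is conjugate to the Multinomial likelihood: each posterior αⱼ = prior αⱼ + observed count nⱼ.
Posterior concentration: (3.09, 9.09, 11.09), total = 23.27.
P(next = Aa | data) = α_{Aa}/Σα = 0.3906.

0.3906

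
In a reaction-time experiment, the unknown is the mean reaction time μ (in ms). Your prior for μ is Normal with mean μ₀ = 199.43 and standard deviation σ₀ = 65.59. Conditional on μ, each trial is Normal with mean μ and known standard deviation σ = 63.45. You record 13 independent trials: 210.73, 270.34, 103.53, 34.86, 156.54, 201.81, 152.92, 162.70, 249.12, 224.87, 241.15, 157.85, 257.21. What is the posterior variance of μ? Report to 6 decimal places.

For Normal data with known variance σ², a Normal(μ₀, σ₀²) prior on μ is conjugate. Posterior precision = 1/σ₀² + n/σ²; posterior mean is the precision-weighted average of μ₀ and x̄.
σ₀² = 65.59² = 4302.0481, σ² = 63.45² = 4025.9025; σ² + n·σ₀² = 4025.9025 + 13·4302.0481 = 59952.5278.
Posterior precision = 1/σ₀² + n/σ² = 1/4302.0481 + 13/4025.9025 = (σ² + n·σ₀²)/(σ₀²σ²) = 59952.5278/(4302.0481·4025.9025); posterior variance σₙ² = σ₀²σ²/(σ² + n·σ₀²) = 4302.0481·4025.9025/59952.5278 = 288.889007.

288.889007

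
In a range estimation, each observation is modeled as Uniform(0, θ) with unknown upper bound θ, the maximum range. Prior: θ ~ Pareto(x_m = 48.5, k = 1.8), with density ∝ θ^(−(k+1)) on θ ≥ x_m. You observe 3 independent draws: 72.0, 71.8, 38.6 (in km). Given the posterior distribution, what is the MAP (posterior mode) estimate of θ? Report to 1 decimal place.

A Pareto(scale x_m, shape k) prior on the upper bound θ of Uniform(0, θ) is conjugate: posterior is Pareto(max(x_m, max xᵢ), k + n).
Sample maximum = 72.0; prior scale x_m = 48.5 → posterior scale = max = 72.0.
Posterior shape = 1.8 + 3 = 4.8.
The Pareto density is decreasing on [x_m, ∞), so the mode is x_m = 72.0.

72.0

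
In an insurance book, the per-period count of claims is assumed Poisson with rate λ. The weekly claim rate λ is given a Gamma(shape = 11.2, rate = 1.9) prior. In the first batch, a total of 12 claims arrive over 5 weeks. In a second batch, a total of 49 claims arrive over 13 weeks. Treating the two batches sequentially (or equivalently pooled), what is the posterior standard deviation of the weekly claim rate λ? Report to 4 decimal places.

With a Gamma(shape α, rate β) prior, the Poisson likelihood is conjugate: the posterior is Gamma(α + ΣXᵢ, β + n).
After batch 1: Gamma(α+S, β+n) = Gamma(11.2+12, 1.9+5) = Gamma(23.2, 6.9).
After batch 2: Gamma(α+S, β+n) = Gamma(23.2+49, 6.9+13) = Gamma(72.2, 19.9).
SD = √α/β = √72.2/19.9 = 0.4270.

0.4270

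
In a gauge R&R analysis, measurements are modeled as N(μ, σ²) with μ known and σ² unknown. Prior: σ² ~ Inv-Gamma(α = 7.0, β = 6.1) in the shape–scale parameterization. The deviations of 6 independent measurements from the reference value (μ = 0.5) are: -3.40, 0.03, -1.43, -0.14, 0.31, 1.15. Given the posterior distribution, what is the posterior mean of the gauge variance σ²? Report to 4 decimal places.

1.5136

With known mean μ and an Inverse-Gamma(α, β) prior on σ², the Normal likelihood is conjugate: posterior is Inv-Gamma(α + n/2, β + Σ(xᵢ−μ)²/2).
Σ(xᵢ−μ)² = (-3.40)² + (0.03)² + (-1.43)² + (-0.14)² + (0.31)² + (1.15)² = 15.0440.
Posterior: Inv-Gamma(7.0 + 6/2, 6.1 + 15.0440/2) = Inv-Gamma(10.00, 13.62200).
E[σ²|data] = β/(α−1) = 13.62200/9.00 = 1.5136.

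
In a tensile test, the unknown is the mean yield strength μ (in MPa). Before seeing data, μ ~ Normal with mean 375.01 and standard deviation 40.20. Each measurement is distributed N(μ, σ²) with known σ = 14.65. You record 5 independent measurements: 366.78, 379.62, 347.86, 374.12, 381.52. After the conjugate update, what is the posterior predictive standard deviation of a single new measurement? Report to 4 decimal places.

16.0136

For Normal data with known variance σ², a Normal(μ₀, σ₀²) prior on μ is conjugate. Posterior precision = 1/σ₀² + n/σ²; posterior mean is the precision-weighted average of μ₀ and x̄.
σ₀² = 40.20² = 1616.04, σ² = 14.65² = 214.6225; σ² + n·σ₀² = 214.6225 + 5·1616.04 = 8294.8225.
Posterior precision = 1/σ₀² + n/σ² = 1/1616.04 + 5/214.6225 = (σ² + n·σ₀²)/(σ₀²σ²) = 8294.8225/(1616.04·214.6225); posterior variance σₙ² = σ₀²σ²/(σ² + n·σ₀²) = 1616.04·214.6225/8294.8225 = 41.813860.
Predictive variance for one new observation = σₙ² + σ² = 1616.04·214.6225/8294.8225 + 214.6225 = σ²·(σ₀² + 8294.8225)/8294.8225 = 214.6225·9910.8625/8294.8225 = 256.436360; SD = √(214.6225·9910.8625/8294.8225) = 16.0136.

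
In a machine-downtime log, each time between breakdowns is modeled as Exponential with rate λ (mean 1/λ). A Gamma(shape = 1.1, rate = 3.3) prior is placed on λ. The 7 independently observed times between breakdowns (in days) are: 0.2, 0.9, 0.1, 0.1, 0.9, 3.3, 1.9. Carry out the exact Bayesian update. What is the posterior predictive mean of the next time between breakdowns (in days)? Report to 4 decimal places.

With a Gamma(shape α, rate β) prior on the exponential rate λ, the posterior after n observations with total T = Σxᵢ is Gamma(α+n, β+T).
Sum of observations T = 7.4 days; n = 7.
Posterior: Gamma(1.1+7, 3.3+7.4) = Gamma(8.1, 10.7).
The predictive distribution for the next observation is Lomax; its mean is β/(α−1) = 10.7/7.1 = 1.5070.

1.5070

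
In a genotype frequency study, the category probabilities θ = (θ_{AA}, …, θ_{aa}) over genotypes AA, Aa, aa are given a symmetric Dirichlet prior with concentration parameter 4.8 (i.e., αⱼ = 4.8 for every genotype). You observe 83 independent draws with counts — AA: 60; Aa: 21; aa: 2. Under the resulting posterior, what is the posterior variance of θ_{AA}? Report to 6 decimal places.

0.002263

The Dirichlet prior is conjugate to the Multinomial likelihood: each posterior αⱼ = prior αⱼ + observed count nⱼ.
Posterior concentration: (64.8, 25.8, 6.8), total = 97.4.
Var[θ_j] = α_j(Σα−α_j)/((Σα)²(Σα+1)) = 64.8·32.6/(97.4²·98.4) = 0.002263.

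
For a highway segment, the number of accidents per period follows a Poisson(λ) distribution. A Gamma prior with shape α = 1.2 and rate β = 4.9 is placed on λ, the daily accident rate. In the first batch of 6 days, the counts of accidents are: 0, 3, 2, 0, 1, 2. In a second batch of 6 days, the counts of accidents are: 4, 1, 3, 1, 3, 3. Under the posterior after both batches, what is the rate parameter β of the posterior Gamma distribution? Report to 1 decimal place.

With a Gamma(shape α, rate β) prior, the Poisson likelihood is conjugate: the posterior is Gamma(α + ΣXᵢ, β + n).
Batch 1: sum of counts S = 8 over n = 6 days.
After batch 1: Gamma(α+S, β+n) = Gamma(1.2+8, 4.9+6) = Gamma(9.2, 10.9).
Batch 2: sum of counts S = 15 over n = 6 days.
After batch 2: Gamma(α+S, β+n) = Gamma(9.2+15, 10.9+6) = Gamma(24.2, 16.9).
Posterior β = 16.9.

16.9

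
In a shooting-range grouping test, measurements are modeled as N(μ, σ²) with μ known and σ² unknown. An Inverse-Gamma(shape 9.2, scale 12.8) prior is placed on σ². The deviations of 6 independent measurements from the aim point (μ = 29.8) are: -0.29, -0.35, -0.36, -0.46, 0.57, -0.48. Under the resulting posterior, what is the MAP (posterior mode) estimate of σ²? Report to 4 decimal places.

1.0115

With known mean μ and an Inverse-Gamma(α, β) prior on σ², the Normal likelihood is conjugate: posterior is Inv-Gamma(α + n/2, β + Σ(xᵢ−μ)²/2).
Σ(xᵢ−μ)² = (-0.29)² + (-0.35)² + (-0.36)² + (-0.46)² + (0.57)² + (-0.48)² = 1.1031.
Posterior: Inv-Gamma(9.2 + 6/2, 12.8 + 1.1031/2) = Inv-Gamma(12.20, 13.35155).
Mode = β/(α+1) = 13.35155/13.20 = 1.0115.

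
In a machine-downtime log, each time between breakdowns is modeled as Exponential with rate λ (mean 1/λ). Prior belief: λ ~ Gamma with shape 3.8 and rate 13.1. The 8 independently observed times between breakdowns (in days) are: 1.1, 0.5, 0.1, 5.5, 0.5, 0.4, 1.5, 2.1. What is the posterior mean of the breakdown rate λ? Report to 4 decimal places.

With a Gamma(shape α, rate β) prior on the exponential rate λ, the posterior after n observations with total T = Σxᵢ is Gamma(α+n, β+T).
Sum of observations T = 11.7 days; n = 8.
Posterior: Gamma(3.8+8, 13.1+11.7) = Gamma(11.8, 24.8).
Posterior mean of λ = α/β = 11.8/24.8 = 0.4758.

0.4758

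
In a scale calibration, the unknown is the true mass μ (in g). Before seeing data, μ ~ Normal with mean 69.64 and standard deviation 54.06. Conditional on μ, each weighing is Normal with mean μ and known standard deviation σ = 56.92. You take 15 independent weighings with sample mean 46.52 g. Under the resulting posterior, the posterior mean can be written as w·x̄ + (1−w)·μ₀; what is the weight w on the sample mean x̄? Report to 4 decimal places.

For Normal data with known variance σ², a Normal(μ₀, σ₀²) prior on μ is conjugate. Posterior precision = 1/σ₀² + n/σ²; posterior mean is the precision-weighted average of μ₀ and x̄.
σ₀² = 54.06² = 2922.4836, σ² = 56.92² = 3239.8864. Prior precision 1/σ₀² = 1/2922.4836; data precision n/σ² = 15/3239.8864.
w = (n/σ²)/(1/σ₀² + n/σ²) = n·σ₀²/(σ² + n·σ₀²) = 15·2922.4836/(3239.8864 + 15·2922.4836) = 43837.254/47077.1404 = 0.9312.

0.9312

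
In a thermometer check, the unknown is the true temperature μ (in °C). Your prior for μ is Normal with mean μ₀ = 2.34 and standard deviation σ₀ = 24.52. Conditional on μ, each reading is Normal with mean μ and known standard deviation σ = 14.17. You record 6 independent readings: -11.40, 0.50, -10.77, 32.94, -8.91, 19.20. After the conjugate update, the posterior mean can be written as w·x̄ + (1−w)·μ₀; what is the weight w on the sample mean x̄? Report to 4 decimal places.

0.9473

For Normal data with known variance σ², a Normal(μ₀, σ₀²) prior on μ is conjugate. Posterior precision = 1/σ₀² + n/σ²; posterior mean is the precision-weighted average of μ₀ and x̄.
σ₀² = 24.52² = 601.2304, σ² = 14.17² = 200.7889. Prior precision 1/σ₀² = 1/601.2304; data precision n/σ² = 6/200.7889.
w = (n/σ²)/(1/σ₀² + n/σ²) = n·σ₀²/(σ² + n·σ₀²) = 6·601.2304/(200.7889 + 6·601.2304) = 3607.3824/3808.1713 = 0.9473.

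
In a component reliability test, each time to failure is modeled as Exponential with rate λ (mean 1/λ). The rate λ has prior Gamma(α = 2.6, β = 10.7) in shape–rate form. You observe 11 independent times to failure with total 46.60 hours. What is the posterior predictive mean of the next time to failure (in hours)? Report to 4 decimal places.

4.5476

With a Gamma(shape α, rate β) prior on the exponential rate λ, the posterior after n observations with total T = Σxᵢ is Gamma(α+n, β+T).
Posterior: Gamma(2.6+11, 10.7+46.60) = Gamma(13.6, 57.30).
The predictive distribution for the next observation is Lomax; its mean is β/(α−1) = 57.30/12.6 = 4.5476.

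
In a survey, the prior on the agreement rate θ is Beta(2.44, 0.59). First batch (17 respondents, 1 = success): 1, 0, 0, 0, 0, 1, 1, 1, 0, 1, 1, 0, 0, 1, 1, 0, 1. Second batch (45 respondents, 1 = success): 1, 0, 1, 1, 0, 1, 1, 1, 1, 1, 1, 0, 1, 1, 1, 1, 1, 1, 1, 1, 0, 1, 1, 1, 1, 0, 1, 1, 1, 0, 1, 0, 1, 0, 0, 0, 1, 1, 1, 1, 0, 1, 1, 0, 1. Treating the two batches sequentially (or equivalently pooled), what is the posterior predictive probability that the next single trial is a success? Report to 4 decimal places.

The Beta prior is conjugate to a Binomial/Bernoulli likelihood; the update adds successes to α and failures to β.
After batch 1: Beta(2.44+9, 0.59+8) = Beta(11.44, 8.59).
After batch 2: Beta(11.44+33, 8.59+12) = Beta(44.44, 20.59).
For a single future Bernoulli trial, P(success | data) = α/(α+β) = 0.6834.

0.6834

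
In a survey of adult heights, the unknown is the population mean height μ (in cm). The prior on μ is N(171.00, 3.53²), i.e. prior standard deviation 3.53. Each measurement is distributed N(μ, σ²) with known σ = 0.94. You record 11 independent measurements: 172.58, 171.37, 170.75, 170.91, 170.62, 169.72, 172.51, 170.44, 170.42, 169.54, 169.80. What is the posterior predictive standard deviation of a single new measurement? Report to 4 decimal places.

For Normal data with known variance σ², a Normal(μ₀, σ₀²) prior on μ is conjugate. Posterior precision = 1/σ₀² + n/σ²; posterior mean is the precision-weighted average of μ₀ and x̄.
σ₀² = 3.53² = 12.4609, σ² = 0.94² = 0.8836; σ² + n·σ₀² = 0.8836 + 11·12.4609 = 137.9535.
Posterior precision = 1/σ₀² + n/σ² = 1/12.4609 + 11/0.8836 = (σ² + n·σ₀²)/(σ₀²σ²) = 137.9535/(12.4609·0.8836); posterior variance σₙ² = σ₀²σ²/(σ² + n·σ₀²) = 12.4609·0.8836/137.9535 = 0.079813.
Predictive variance for one new observation = σₙ² + σ² = 12.4609·0.8836/137.9535 + 0.8836 = σ²·(σ₀² + 137.9535)/137.9535 = 0.8836·150.4144/137.9535 = 0.963413; SD = √(0.8836·150.4144/137.9535) = 0.9815.

0.9815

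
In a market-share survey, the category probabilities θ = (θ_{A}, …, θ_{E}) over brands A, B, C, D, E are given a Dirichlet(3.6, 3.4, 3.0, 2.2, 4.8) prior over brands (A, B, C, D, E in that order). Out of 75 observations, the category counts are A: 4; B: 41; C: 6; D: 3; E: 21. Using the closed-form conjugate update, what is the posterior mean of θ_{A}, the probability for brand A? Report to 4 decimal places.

0.0826

The Dirichlet prior is conjugate to the Multinomial likelihood: each posterior αⱼ = prior αⱼ + observed count nⱼ.
Posterior concentration: (7.6, 44.4, 9.0, 5.2, 25.8), total = 92.0.
E[θ_{A}|data] = α_{A}/Σα = 7.6/92.0 = 0.0826.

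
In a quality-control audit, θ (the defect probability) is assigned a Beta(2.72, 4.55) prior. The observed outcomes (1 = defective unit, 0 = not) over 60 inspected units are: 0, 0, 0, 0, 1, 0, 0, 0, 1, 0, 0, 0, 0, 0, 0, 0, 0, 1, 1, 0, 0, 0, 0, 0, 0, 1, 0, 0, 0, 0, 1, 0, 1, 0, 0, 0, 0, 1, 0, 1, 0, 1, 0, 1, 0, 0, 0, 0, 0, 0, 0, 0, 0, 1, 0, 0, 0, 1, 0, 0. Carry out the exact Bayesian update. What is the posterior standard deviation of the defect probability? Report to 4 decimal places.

The Beta prior is conjugate to a Binomial/Bernoulli likelihood; the update adds successes to α and failures to β.
Posterior: Beta(α+k, β+n−k) = Beta(2.72+13, 4.55+47) = Beta(15.72, 51.55).
Var = αβ/((α+β)²(α+β+1)) = 15.72·51.55/(67.27²·68.27) = 0.00262306; SD = √0.00262306 = 0.0512.

0.0512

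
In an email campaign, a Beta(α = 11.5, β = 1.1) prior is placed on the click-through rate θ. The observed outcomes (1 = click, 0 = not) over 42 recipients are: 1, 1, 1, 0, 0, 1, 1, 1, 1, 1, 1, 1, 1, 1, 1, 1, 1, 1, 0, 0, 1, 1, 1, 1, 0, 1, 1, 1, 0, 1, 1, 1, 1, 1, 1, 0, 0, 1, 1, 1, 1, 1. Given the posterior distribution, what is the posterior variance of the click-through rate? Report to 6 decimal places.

The Beta prior is conjugate to a Binomial/Bernoulli likelihood; the update adds successes to α and failures to β.
Posterior: Beta(α+k, β+n−k) = Beta(11.5+34, 1.1+8) = Beta(45.5, 9.1).
Var = αβ/((α+β)²(α+β+1)) = 45.5·9.1/(54.6²·55.6) = 0.002498.

0.002498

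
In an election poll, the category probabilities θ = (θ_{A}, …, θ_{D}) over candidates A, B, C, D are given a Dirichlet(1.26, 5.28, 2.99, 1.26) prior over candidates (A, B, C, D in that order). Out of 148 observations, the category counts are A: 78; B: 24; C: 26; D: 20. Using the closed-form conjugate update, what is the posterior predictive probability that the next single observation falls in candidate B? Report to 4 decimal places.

0.1844

The Dirichlet prior is conjugate to the Multinomial likelihood: each posterior αⱼ = prior αⱼ + observed count nⱼ.
Posterior concentration: (79.26, 29.28, 28.99, 21.26), total = 158.79.
P(next = B | data) = α_{B}/Σα = 0.1844.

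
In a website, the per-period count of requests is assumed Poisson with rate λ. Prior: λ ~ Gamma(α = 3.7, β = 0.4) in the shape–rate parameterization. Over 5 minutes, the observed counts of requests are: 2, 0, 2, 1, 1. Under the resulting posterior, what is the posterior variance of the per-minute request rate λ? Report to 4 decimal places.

0.3326

With a Gamma(shape α, rate β) prior, the Poisson likelihood is conjugate: the posterior is Gamma(α + ΣXᵢ, β + n).
Sum of counts S = 6 over n = 5 minutes.
Posterior: Gamma(α+S, β+n) = Gamma(3.7+6, 0.4+5) = Gamma(9.7, 5.4).
Var = α/β² = 9.7/5.4² = 0.3326.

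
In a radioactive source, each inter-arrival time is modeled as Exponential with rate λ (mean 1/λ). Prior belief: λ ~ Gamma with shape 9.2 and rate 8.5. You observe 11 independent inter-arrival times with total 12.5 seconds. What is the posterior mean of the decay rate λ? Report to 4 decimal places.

0.9619

With a Gamma(shape α, rate β) prior on the exponential rate λ, the posterior after n observations with total T = Σxᵢ is Gamma(α+n, β+T).
Posterior: Gamma(9.2+11, 8.5+12.5) = Gamma(20.2, 21.0).
Posterior mean of λ = α/β = 20.2/21.0 = 0.9619.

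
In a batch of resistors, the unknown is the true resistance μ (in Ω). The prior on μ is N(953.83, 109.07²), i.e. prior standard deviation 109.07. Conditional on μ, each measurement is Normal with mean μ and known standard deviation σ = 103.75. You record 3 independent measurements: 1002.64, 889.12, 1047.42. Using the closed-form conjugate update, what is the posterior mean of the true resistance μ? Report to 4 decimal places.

For Normal data with known variance σ², a Normal(μ₀, σ₀²) prior on μ is conjugate. Posterior precision = 1/σ₀² + n/σ²; posterior mean is the precision-weighted average of μ₀ and x̄.
Σxᵢ = 1002.64 + 889.12 + 1047.42 = 2939.18, so n·x̄ = 2939.18.
σ₀² = 109.07² = 11896.2649, σ² = 103.75² = 10764.0625; σ² + n·σ₀² = 10764.0625 + 3·11896.2649 = 46452.8572.
Posterior mean = (μ₀/σ₀² + n·x̄/σ²)/(1/σ₀² + n/σ²) = (σ²·μ₀ + σ₀²·n·x̄)/(σ² + n·σ₀²) = (10764.0625·953.83 + 11896.2649·2939.18)/46452.8572 = 45232349.603157/46452.8572 = 973.7259.

973.7259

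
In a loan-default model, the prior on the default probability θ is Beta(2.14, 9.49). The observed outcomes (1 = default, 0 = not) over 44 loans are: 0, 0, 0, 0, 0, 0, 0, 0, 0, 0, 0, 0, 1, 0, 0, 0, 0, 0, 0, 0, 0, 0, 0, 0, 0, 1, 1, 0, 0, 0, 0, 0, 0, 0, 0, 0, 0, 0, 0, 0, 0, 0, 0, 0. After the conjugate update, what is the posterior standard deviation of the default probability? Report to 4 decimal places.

The Beta prior is conjugate to a Binomial/Bernoulli likelihood; the update adds successes to α and failures to β.
Posterior: Beta(α+k, β+n−k) = Beta(2.14+3, 9.49+41) = Beta(5.14, 50.49).
Var = αβ/((α+β)²(α+β+1)) = 5.14·50.49/(55.63²·56.63) = 0.00148083; SD = √0.00148083 = 0.0385.

0.0385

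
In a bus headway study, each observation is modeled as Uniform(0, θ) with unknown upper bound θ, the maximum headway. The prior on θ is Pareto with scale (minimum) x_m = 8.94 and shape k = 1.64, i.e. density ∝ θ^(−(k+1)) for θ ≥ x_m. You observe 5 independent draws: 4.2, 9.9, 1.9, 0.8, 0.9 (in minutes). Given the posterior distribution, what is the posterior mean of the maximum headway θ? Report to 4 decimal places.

11.6553

A Pareto(scale x_m, shape k) prior on the upper bound θ of Uniform(0, θ) is conjugate: posterior is Pareto(max(x_m, max xᵢ), k + n).
Sample maximum = 9.9; prior scale x_m = 8.94 → posterior scale = max = 9.90.
Posterior shape = 1.64 + 5 = 6.64.
E[θ|data] = k·x_m/(k−1) = 6.64·9.90/5.64 = 11.6553.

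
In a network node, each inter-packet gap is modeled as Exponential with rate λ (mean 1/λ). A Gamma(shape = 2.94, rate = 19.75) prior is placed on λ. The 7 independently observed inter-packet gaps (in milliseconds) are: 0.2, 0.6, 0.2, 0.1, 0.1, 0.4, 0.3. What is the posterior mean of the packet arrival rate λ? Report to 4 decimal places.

0.4591

With a Gamma(shape α, rate β) prior on the exponential rate λ, the posterior after n observations with total T = Σxᵢ is Gamma(α+n, β+T).
Sum of observations T = 1.9 milliseconds; n = 7.
Posterior: Gamma(2.94+7, 19.75+1.9) = Gamma(9.94, 21.65).
Posterior mean of λ = α/β = 9.94/21.65 = 0.4591.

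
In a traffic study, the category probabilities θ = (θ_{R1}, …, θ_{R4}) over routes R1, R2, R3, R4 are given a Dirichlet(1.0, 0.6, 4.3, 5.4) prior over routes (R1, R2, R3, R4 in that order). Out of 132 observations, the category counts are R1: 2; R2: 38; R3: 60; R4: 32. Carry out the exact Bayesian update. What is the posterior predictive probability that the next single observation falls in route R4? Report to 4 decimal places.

0.2610

The Dirichlet prior is conjugate to the Multinomial likelihood: each posterior αⱼ = prior αⱼ + observed count nⱼ.
Posterior concentration: (3.0, 38.6, 64.3, 37.4), total = 143.3.
P(next = R4 | data) = α_{R4}/Σα = 0.2610.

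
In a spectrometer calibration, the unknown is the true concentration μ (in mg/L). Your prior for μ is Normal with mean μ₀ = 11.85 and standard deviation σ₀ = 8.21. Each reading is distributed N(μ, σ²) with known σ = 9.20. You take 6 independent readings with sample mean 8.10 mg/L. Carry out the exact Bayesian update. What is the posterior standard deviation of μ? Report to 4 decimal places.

3.4154

For Normal data with known variance σ², a Normal(μ₀, σ₀²) prior on μ is conjugate. Posterior precision = 1/σ₀² + n/σ²; posterior mean is the precision-weighted average of μ₀ and x̄.
σ₀² = 8.21² = 67.4041, σ² = 9.20² = 84.64; σ² + n·σ₀² = 84.64 + 6·67.4041 = 489.0646.
Posterior precision = 1/σ₀² + n/σ² = 1/67.4041 + 6/84.64 = (σ² + n·σ₀²)/(σ₀²σ²) = 489.0646/(67.4041·84.64); posterior variance σₙ² = σ₀²σ²/(σ² + n·σ₀²) = 67.4041·84.64/489.0646 = 11.665295.
Posterior SD = √σₙ² = √(67.4041·84.64/489.0646) = 3.4154.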